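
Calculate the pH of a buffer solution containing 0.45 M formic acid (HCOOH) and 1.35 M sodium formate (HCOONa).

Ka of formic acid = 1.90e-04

pKa = -log(1.90e-04) = 3.72. pH = pKa + log([A⁻]/[HA]) = 3.72 + log(1.35/0.45)

pH = 4.20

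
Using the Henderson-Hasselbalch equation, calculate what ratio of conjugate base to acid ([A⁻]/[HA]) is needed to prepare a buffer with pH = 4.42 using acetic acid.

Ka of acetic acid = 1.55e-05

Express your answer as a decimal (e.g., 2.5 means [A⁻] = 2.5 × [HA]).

pKa = -log(1.55e-05) = 4.8097. pH = pKa + log([A⁻]/[HA]), so log([A⁻]/[HA]) = pH − pKa = 4.42 − 4.8097 = -0.3897. [A⁻]/[HA] = 10^(-0.3897) = 0.408

[A⁻]/[HA] = 0.408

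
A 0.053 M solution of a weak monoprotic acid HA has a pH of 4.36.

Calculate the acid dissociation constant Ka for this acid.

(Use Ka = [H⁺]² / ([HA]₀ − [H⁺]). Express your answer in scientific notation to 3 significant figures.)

[H⁺] = 10^(−pH) = 10^(−4.36) = 4.365e-05 M. For HA ⇌ H⁺ + A⁻, Ka = [H⁺][A⁻]/[HA] = [H⁺]² / ([HA]₀ − [H⁺]) = (4.365e-05)² / (0.053 − 4.365e-05) = 3.60e-08.

K_a = 3.60e-08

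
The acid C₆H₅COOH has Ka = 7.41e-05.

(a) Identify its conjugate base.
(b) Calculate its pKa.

(a) The conjugate base is formed by removing one H⁺ from C₆H₅COOH, giving C₆H₅COO⁻. (b) pKa = -log(Ka) = -log(7.41e-05) = 4.13.

Conjugate base: C₆H₅COO⁻; pK_a = 4.13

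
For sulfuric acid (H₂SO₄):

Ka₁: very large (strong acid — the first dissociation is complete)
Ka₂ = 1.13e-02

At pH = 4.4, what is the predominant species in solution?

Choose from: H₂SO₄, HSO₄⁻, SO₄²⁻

The first dissociation is complete, so H₂SO₄ itself is never the predominant species in water; pKa₂ = -log(1.13e-02) = 1.95. For a polyprotic acid the predominant species crosses at each pKa: below pKa_n the protonated form dominates, above it the deprotonated form does. At pH = 4.4, the predominant species is SO₄²⁻.

SO₄²⁻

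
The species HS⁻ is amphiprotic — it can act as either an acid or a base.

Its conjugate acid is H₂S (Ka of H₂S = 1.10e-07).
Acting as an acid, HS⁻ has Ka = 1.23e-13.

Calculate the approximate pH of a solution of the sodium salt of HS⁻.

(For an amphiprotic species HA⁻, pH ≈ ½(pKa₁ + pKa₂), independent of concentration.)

pKa₁ = -log(1.10e-07) = 6.96; pKa₂ = -log(1.23e-13) = 12.91. For an amphiprotic species, pH ≈ ½(pKa₁ + pKa₂) = ½(6.96 + 12.91) = 9.93.

pH = 9.93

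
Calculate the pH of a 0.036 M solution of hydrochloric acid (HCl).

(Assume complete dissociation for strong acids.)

[H⁺] = 0.036 M for strong acid. pH = -log[H⁺] = -log(0.036)

pH = 1.44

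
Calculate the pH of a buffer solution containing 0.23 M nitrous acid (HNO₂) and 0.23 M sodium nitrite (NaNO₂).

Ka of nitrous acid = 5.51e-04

pKa = -log(5.51e-04) = 3.26. pH = pKa + log([A⁻]/[HA]) = 3.26 + log(0.23/0.23)

pH = 3.26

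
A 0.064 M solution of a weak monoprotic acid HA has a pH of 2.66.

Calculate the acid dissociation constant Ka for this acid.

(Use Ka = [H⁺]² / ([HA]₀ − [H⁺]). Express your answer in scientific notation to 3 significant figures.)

[H⁺] = 10^(−pH) = 10^(−2.66) = 2.188e-03 M. For HA ⇌ H⁺ + A⁻, Ka = [H⁺][A⁻]/[HA] = [H⁺]² / ([HA]₀ − [H⁺]) = (2.188e-03)² / (0.064 − 2.188e-03) = 7.74e-05.

K_a = 7.74e-05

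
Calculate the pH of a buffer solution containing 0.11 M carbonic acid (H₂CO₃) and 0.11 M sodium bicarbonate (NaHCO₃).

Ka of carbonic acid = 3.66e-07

pKa = -log(3.66e-07) = 6.44. pH = pKa + log([A⁻]/[HA]) = 6.44 + log(0.11/0.11)

pH = 6.44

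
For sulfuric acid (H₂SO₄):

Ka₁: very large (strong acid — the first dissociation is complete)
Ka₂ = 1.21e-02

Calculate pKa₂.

pKa₂ = -log(Ka₂) = -log(1.21e-02) = 1.92.

pK_{a2} = 1.92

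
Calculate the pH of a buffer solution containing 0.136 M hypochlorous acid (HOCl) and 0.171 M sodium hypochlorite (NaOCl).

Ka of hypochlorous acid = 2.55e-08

pKa = -log(2.55e-08) = 7.59. pH = pKa + log([A⁻]/[HA]) = 7.59 + log(0.171/0.136)

pH = 7.69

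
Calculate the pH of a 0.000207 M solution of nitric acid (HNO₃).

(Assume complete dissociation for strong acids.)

[H⁺] = 0.000207 M for strong acid. pH = -log[H⁺] = -log(0.000207)

pH = 3.68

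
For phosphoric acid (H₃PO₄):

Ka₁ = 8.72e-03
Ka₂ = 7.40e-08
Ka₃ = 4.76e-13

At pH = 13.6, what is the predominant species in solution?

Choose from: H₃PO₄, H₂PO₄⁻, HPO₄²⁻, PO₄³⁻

pKa₁ = 2.06, pKa₂ = 7.13, pKa₃ = 12.32. For a polyprotic acid the predominant species crosses at each pKa: below pKa_n the protonated form dominates, above it the deprotonated form does. At pH = 13.6, the predominant species is PO₄³⁻.

PO₄³⁻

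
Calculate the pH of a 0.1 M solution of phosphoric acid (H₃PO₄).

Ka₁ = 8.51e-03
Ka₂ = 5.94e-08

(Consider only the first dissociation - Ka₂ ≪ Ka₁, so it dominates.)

First dissociation dominates. From Ka₁ = [H⁺][HA⁻]/[H₂A], x² + Ka₁·x − Ka₁·C = 0 with C = 0.1 M and Ka₁ = 8.51e-03. Solving: [H⁺] = (−Ka₁ + √(Ka₁² + 4·Ka₁·C)) / 2 = 2.5226e-02 M. pH = -log(2.5226e-02) = 1.60.

pH = 1.60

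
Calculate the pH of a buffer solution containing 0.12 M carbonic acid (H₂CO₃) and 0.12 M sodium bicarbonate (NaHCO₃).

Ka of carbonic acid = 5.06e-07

pKa = -log(5.06e-07) = 6.30. pH = pKa + log([A⁻]/[HA]) = 6.30 + log(0.12/0.12)

pH = 6.30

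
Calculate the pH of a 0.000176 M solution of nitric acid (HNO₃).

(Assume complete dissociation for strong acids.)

[H⁺] = 0.000176 M for strong acid. pH = -log[H⁺] = -log(0.000176)

pH = 3.75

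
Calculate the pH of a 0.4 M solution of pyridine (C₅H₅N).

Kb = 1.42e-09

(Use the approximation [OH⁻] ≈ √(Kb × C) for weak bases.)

[OH⁻] = √(Kb × C) = √(1.42e-09 × 0.4) = 2.3833e-05. pOH = 4.62, pH = 14 - pOH

pH = 9.38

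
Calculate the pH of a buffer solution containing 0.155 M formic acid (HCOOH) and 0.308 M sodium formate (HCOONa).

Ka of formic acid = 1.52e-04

pKa = -log(1.52e-04) = 3.82. pH = pKa + log([A⁻]/[HA]) = 3.82 + log(0.308/0.155)

pH = 4.12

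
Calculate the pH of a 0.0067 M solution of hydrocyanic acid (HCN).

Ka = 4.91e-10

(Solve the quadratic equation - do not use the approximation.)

x² + Ka×x - Ka×C = 0. Using quadratic formula: [H⁺] = 1.8135e-06

pH = 5.74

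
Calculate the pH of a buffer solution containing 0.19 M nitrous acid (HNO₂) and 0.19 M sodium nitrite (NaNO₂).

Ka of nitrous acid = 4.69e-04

pKa = -log(4.69e-04) = 3.33. pH = pKa + log([A⁻]/[HA]) = 3.33 + log(0.19/0.19)

pH = 3.33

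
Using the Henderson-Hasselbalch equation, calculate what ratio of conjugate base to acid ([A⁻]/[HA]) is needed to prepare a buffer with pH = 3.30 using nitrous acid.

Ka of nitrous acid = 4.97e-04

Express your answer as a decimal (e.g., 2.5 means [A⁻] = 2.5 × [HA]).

pKa = -log(4.97e-04) = 3.3036. pH = pKa + log([A⁻]/[HA]), so log([A⁻]/[HA]) = pH − pKa = 3.30 − 3.3036 = -0.0036. [A⁻]/[HA] = 10^(-0.0036) = 0.992

[A⁻]/[HA] = 0.992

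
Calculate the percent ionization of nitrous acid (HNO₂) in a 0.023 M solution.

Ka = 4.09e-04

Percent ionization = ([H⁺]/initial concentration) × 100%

Using Ka equilibrium: x² + Ka×x - Ka×C = 0. Solving: [H⁺] = 2.8694e-03. Percent = (2.8694e-03/0.023) × 100

Percent ionization = 12.5%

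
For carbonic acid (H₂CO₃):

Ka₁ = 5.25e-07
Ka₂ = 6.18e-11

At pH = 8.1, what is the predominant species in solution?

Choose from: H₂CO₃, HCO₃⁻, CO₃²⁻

pKa₁ = 6.28, pKa₂ = 10.21. For a polyprotic acid the predominant species crosses at each pKa: below pKa_n the protonated form dominates, above it the deprotonated form does. At pH = 8.1, the predominant species is HCO₃⁻.

HCO₃⁻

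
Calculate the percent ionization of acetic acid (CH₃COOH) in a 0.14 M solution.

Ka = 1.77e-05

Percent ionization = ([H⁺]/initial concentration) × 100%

Using Ka equilibrium: x² + Ka×x - Ka×C = 0. Solving: [H⁺] = 1.5653e-03. Percent = (1.5653e-03/0.14) × 100

Percent ionization = 1.12%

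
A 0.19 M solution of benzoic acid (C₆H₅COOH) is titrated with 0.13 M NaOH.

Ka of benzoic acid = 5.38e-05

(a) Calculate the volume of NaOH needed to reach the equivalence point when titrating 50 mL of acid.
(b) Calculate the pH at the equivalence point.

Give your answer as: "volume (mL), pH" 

moles acid = 0.19 × 50/1000 = 0.0095 mol; V_base = moles/0.13 × 1000 = 73.1 mL. At equivalence only the conjugate base is present: [A⁻] = 0.0095/0.123 = 7.7188e-02 M. Kb = Kw/Ka = 1.86e-10; [OH⁻] = √(Kb × [A⁻]) = 3.7878e-06; pOH = 5.42; pH = 14 - pOH = 8.58.

V = 73.1 mL, pH = 8.58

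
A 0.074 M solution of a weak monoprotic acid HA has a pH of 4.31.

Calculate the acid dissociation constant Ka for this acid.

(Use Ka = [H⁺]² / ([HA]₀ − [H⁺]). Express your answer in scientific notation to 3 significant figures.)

[H⁺] = 10^(−pH) = 10^(−4.31) = 4.898e-05 M. For HA ⇌ H⁺ + A⁻, Ka = [H⁺][A⁻]/[HA] = [H⁺]² / ([HA]₀ − [H⁺]) = (4.898e-05)² / (0.074 − 4.898e-05) = 3.24e-08.

K_a = 3.24e-08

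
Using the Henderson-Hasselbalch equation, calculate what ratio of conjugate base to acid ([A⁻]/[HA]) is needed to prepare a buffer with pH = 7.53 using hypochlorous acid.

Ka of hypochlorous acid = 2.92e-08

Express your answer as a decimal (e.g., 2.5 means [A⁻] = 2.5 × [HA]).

pKa = -log(2.92e-08) = 7.5346. pH = pKa + log([A⁻]/[HA]), so log([A⁻]/[HA]) = pH − pKa = 7.53 − 7.5346 = -0.0046. [A⁻]/[HA] = 10^(-0.0046) = 0.989

[A⁻]/[HA] = 0.989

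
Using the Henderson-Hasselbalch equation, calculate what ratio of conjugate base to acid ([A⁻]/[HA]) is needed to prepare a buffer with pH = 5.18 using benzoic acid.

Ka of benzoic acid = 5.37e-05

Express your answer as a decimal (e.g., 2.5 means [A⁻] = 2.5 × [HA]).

pKa = -log(5.37e-05) = 4.2700. pH = pKa + log([A⁻]/[HA]), so log([A⁻]/[HA]) = pH − pKa = 5.18 − 4.2700 = 0.9100. [A⁻]/[HA] = 10^(0.9100) = 8.13

[A⁻]/[HA] = 8.13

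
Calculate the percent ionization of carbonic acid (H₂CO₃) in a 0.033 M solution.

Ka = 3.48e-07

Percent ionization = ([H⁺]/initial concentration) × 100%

Using Ka equilibrium: x² + Ka×x - Ka×C = 0. Solving: [H⁺] = 1.0699e-04. Percent = (1.0699e-04/0.033) × 100

Percent ionization = 0.324%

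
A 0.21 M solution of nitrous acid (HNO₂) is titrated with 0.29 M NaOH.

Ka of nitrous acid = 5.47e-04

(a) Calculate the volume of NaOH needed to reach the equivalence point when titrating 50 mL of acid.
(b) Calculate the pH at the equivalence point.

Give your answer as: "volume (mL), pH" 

moles acid = 0.21 × 50/1000 = 0.0105 mol; V_base = moles/0.29 × 1000 = 36.2 mL. At equivalence only the conjugate base is present: [A⁻] = 0.0105/0.086 = 1.2180e-01 M. Kb = Kw/Ka = 1.83e-11; [OH⁻] = √(Kb × [A⁻]) = 1.4922e-06; pOH = 5.83; pH = 14 - pOH = 8.17.

V = 36.2 mL, pH = 8.17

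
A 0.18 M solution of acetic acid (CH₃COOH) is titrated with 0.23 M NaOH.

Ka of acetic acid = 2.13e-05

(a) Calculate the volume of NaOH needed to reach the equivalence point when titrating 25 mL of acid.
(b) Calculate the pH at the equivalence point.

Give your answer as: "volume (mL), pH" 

moles acid = 0.18 × 25/1000 = 0.0045 mol; V_base = moles/0.23 × 1000 = 19.6 mL. At equivalence only the conjugate base is present: [A⁻] = 0.0045/0.045 = 1.0098e-01 M. Kb = Kw/Ka = 4.69e-10; [OH⁻] = √(Kb × [A⁻]) = 6.8852e-06; pOH = 5.16; pH = 14 - pOH = 8.84.

V = 19.6 mL, pH = 8.84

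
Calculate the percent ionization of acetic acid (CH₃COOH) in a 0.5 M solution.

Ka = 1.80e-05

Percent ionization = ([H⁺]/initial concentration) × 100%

Using Ka equilibrium: x² + Ka×x - Ka×C = 0. Solving: [H⁺] = 2.9910e-03. Percent = (2.9910e-03/0.5) × 100

Percent ionization = 0.598%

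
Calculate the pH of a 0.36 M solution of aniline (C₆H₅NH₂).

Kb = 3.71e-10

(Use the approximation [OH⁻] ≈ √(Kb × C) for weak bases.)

[OH⁻] = √(Kb × C) = √(3.71e-10 × 0.36) = 1.1557e-05. pOH = 4.94, pH = 14 - pOH

pH = 9.06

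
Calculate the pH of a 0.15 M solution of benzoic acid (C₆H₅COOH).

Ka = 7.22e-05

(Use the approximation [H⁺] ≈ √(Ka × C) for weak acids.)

[H⁺] = √(Ka × C) = √(7.22e-05 × 0.15) = 3.2909e-03. pH = -log(3.2909e-03)

pH = 2.48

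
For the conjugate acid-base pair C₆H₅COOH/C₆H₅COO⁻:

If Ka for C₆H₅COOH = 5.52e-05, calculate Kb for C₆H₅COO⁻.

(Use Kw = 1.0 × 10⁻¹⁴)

For a conjugate pair Ka × Kb = Kw, so Kb = Kw/Ka = 1.0 × 10⁻¹⁴ / 5.52e-05 = 1.81e-10.

K_b = 1.81e-10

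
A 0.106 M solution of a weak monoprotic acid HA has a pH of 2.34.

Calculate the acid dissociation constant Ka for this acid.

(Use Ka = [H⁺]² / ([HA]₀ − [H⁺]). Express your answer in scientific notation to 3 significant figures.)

[H⁺] = 10^(−pH) = 10^(−2.34) = 4.571e-03 M. For HA ⇌ H⁺ + A⁻, Ka = [H⁺][A⁻]/[HA] = [H⁺]² / ([HA]₀ − [H⁺]) = (4.571e-03)² / (0.106 − 4.571e-03) = 2.06e-04.

K_a = 2.06e-04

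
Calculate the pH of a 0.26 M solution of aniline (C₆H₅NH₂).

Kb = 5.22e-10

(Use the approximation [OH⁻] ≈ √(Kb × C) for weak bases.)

[OH⁻] = √(Kb × C) = √(5.22e-10 × 0.26) = 1.1650e-05. pOH = 4.93, pH = 14 - pOH

pH = 9.07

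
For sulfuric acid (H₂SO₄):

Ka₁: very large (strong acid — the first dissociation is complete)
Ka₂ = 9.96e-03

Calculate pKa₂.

pKa₂ = -log(Ka₂) = -log(9.96e-03) = 2.00.

pK_{a2} = 2.00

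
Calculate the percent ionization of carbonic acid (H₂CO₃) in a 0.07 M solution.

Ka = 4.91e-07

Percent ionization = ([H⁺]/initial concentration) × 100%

Using Ka equilibrium: x² + Ka×x - Ka×C = 0. Solving: [H⁺] = 1.8515e-04. Percent = (1.8515e-04/0.07) × 100

Percent ionization = 0.264%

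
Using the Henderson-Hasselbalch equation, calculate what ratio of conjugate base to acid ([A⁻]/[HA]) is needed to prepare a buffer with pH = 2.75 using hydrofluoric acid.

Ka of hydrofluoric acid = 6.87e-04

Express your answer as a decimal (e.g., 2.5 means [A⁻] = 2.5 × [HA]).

pKa = -log(6.87e-04) = 3.1630. pH = pKa + log([A⁻]/[HA]), so log([A⁻]/[HA]) = pH − pKa = 2.75 − 3.1630 = -0.4130. [A⁻]/[HA] = 10^(-0.4130) = 0.386

[A⁻]/[HA] = 0.386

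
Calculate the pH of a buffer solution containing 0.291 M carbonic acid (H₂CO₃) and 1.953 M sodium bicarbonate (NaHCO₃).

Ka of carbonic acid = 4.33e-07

pKa = -log(4.33e-07) = 6.36. pH = pKa + log([A⁻]/[HA]) = 6.36 + log(1.953/0.291)

pH = 7.19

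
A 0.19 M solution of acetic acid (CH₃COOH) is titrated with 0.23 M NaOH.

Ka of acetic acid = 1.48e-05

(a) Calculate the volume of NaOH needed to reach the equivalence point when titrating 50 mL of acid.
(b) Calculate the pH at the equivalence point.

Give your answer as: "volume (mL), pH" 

moles acid = 0.19 × 50/1000 = 0.0095 mol; V_base = moles/0.23 × 1000 = 41.3 mL. At equivalence only the conjugate base is present: [A⁻] = 0.0095/0.091 = 1.0405e-01 M. Kb = Kw/Ka = 6.76e-10; [OH⁻] = √(Kb × [A⁻]) = 8.3847e-06; pOH = 5.08; pH = 14 - pOH = 8.92.

V = 41.3 mL, pH = 8.92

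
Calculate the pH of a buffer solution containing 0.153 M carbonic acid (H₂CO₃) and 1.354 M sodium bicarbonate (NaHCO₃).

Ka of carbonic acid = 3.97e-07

pKa = -log(3.97e-07) = 6.40. pH = pKa + log([A⁻]/[HA]) = 6.40 + log(1.354/0.153)

pH = 7.35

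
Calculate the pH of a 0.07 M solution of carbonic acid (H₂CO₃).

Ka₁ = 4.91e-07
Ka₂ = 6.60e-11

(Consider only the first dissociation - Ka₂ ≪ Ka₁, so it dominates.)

First dissociation dominates. From Ka₁ = [H⁺][HA⁻]/[H₂A], x² + Ka₁·x − Ka₁·C = 0 with C = 0.07 M and Ka₁ = 4.91e-07. Solving: [H⁺] = (−Ka₁ + √(Ka₁² + 4·Ka₁·C)) / 2 = 1.8515e-04 M. pH = -log(1.8515e-04) = 3.73.

pH = 3.73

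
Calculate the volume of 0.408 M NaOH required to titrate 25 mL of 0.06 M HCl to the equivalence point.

At equivalence: moles acid = moles base. moles HCl = 0.06 × 25/1000 = 0.0015 mol. V_base = moles / 0.408 × 1000 = 3.7 mL.

V_{base} = 3.7 mL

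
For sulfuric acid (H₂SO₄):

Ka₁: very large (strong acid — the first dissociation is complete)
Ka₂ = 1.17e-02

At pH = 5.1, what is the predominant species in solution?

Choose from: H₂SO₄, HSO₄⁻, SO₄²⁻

The first dissociation is complete, so H₂SO₄ itself is never the predominant species in water; pKa₂ = -log(1.17e-02) = 1.93. For a polyprotic acid the predominant species crosses at each pKa: below pKa_n the protonated form dominates, above it the deprotonated form does. At pH = 5.1, the predominant species is SO₄²⁻.

SO₄²⁻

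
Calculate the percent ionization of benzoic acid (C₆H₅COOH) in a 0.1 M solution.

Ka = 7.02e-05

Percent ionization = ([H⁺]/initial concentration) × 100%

Using Ka equilibrium: x² + Ka×x - Ka×C = 0. Solving: [H⁺] = 2.6147e-03. Percent = (2.6147e-03/0.1) × 100

Percent ionization = 2.61%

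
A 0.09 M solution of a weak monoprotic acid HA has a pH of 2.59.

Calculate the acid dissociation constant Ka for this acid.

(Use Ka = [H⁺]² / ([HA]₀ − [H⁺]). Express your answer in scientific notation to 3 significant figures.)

[H⁺] = 10^(−pH) = 10^(−2.59) = 2.570e-03 M. For HA ⇌ H⁺ + A⁻, Ka = [H⁺][A⁻]/[HA] = [H⁺]² / ([HA]₀ − [H⁺]) = (2.570e-03)² / (0.09 − 2.570e-03) = 7.56e-05.

K_a = 7.56e-05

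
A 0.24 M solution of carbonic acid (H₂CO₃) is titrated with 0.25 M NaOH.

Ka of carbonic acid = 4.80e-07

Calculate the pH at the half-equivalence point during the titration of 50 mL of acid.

At half-equivalence [HA] = [A⁻], so Henderson-Hasselbalch gives pH = pKa = -log(4.80e-07) = 6.32.

pH = pKa = 6.32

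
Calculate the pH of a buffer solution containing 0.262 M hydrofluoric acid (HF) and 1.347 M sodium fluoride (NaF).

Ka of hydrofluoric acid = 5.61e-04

pKa = -log(5.61e-04) = 3.25. pH = pKa + log([A⁻]/[HA]) = 3.25 + log(1.347/0.262)

pH = 3.96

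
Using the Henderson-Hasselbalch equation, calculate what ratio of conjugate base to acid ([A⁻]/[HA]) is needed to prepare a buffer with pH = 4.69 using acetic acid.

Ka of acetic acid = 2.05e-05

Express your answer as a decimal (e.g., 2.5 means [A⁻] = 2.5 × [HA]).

pKa = -log(2.05e-05) = 4.6882. pH = pKa + log([A⁻]/[HA]), so log([A⁻]/[HA]) = pH − pKa = 4.69 − 4.6882 = 0.0018. [A⁻]/[HA] = 10^(0.0018) = 1.00

[A⁻]/[HA] = 1.00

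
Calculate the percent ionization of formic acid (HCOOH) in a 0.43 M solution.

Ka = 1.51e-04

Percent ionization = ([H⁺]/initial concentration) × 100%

Using Ka equilibrium: x² + Ka×x - Ka×C = 0. Solving: [H⁺] = 7.9828e-03. Percent = (7.9828e-03/0.43) × 100

Percent ionization = 1.86%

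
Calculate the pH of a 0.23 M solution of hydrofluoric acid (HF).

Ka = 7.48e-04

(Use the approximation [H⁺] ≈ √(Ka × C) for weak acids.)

[H⁺] = √(Ka × C) = √(7.48e-04 × 0.23) = 1.3116e-02. pH = -log(1.3116e-02)

pH = 1.88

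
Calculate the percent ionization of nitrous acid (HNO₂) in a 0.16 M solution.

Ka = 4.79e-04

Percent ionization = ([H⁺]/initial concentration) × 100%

Using Ka equilibrium: x² + Ka×x - Ka×C = 0. Solving: [H⁺] = 8.5182e-03. Percent = (8.5182e-03/0.16) × 100

Percent ionization = 5.32%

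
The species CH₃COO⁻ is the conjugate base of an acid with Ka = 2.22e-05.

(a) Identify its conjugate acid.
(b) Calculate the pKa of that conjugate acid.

(a) The conjugate acid is formed by adding one H⁺ to CH₃COO⁻, giving CH₃COOH. (b) pKa = -log(Ka) = -log(2.22e-05) = 4.65.

Conjugate acid: CH₃COOH; pK_a = 4.65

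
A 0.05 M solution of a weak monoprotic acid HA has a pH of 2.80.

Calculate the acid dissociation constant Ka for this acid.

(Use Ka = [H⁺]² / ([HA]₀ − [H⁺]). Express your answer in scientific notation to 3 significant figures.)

[H⁺] = 10^(−pH) = 10^(−2.80) = 1.585e-03 M. For HA ⇌ H⁺ + A⁻, Ka = [H⁺][A⁻]/[HA] = [H⁺]² / ([HA]₀ − [H⁺]) = (1.585e-03)² / (0.05 − 1.585e-03) = 5.19e-05.

K_a = 5.19e-05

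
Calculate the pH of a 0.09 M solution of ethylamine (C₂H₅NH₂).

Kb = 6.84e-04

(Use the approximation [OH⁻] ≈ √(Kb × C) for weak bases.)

[OH⁻] = √(Kb × C) = √(6.84e-04 × 0.09) = 7.8460e-03. pOH = 2.11, pH = 14 - pOH

pH = 11.89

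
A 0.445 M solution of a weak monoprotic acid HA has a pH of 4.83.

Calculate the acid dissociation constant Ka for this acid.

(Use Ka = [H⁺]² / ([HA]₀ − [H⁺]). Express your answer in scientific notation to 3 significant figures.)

[H⁺] = 10^(−pH) = 10^(−4.83) = 1.479e-05 M. For HA ⇌ H⁺ + A⁻, Ka = [H⁺][A⁻]/[HA] = [H⁺]² / ([HA]₀ − [H⁺]) = (1.479e-05)² / (0.445 − 1.479e-05) = 4.92e-10.

K_a = 4.92e-10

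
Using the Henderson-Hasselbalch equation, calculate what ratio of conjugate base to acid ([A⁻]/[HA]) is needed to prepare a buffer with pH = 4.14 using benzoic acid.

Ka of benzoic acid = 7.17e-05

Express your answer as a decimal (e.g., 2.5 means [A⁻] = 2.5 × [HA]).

pKa = -log(7.17e-05) = 4.1445. pH = pKa + log([A⁻]/[HA]), so log([A⁻]/[HA]) = pH − pKa = 4.14 − 4.1445 = -0.0045. [A⁻]/[HA] = 10^(-0.0045) = 0.990

[A⁻]/[HA] = 0.990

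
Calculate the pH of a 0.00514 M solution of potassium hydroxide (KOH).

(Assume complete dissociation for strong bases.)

[OH⁻] = 0.00514 M for strong base. pOH = -log[OH⁻] = 2.29, pH = 14 - pOH

pH = 11.71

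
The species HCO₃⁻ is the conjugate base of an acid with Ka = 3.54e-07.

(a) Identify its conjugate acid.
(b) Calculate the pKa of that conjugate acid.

(a) The conjugate acid is formed by adding one H⁺ to HCO₃⁻, giving H₂CO₃. (b) pKa = -log(Ka) = -log(3.54e-07) = 6.45.

Conjugate acid: H₂CO₃; pK_a = 6.45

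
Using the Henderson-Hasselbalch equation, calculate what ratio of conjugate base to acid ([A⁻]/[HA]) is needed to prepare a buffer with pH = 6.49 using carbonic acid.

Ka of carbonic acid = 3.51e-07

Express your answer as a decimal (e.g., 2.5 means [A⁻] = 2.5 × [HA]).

pKa = -log(3.51e-07) = 6.4547. pH = pKa + log([A⁻]/[HA]), so log([A⁻]/[HA]) = pH − pKa = 6.49 − 6.4547 = 0.0353. [A⁻]/[HA] = 10^(0.0353) = 1.08

[A⁻]/[HA] = 1.08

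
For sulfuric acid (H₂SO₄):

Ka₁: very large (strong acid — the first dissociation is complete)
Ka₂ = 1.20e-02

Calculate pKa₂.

pKa₂ = -log(Ka₂) = -log(1.20e-02) = 1.92.

pK_{a2} = 1.92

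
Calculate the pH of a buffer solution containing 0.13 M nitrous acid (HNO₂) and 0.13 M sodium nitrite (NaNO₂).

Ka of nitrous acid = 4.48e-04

pKa = -log(4.48e-04) = 3.35. pH = pKa + log([A⁻]/[HA]) = 3.35 + log(0.13/0.13)

pH = 3.35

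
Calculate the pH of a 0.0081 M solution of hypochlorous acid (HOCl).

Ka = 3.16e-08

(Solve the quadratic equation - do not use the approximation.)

x² + Ka×x - Ka×C = 0. Using quadratic formula: [H⁺] = 1.5983e-05

pH = 4.80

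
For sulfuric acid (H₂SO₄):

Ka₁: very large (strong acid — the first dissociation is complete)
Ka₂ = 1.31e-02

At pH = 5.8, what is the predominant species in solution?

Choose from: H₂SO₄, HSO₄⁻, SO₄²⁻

The first dissociation is complete, so H₂SO₄ itself is never the predominant species in water; pKa₂ = -log(1.31e-02) = 1.88. For a polyprotic acid the predominant species crosses at each pKa: below pKa_n the protonated form dominates, above it the deprotonated form does. At pH = 5.8, the predominant species is SO₄²⁻.

SO₄²⁻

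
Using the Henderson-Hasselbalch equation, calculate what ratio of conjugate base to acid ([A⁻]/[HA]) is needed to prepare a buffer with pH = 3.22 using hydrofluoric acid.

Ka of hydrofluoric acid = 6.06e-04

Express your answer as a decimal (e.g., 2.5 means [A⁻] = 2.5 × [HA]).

pKa = -log(6.06e-04) = 3.2175. pH = pKa + log([A⁻]/[HA]), so log([A⁻]/[HA]) = pH − pKa = 3.22 − 3.2175 = 0.0025. [A⁻]/[HA] = 10^(0.0025) = 1.01

[A⁻]/[HA] = 1.01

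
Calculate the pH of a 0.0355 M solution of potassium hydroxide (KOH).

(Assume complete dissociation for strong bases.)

[OH⁻] = 0.0355 M for strong base. pOH = -log[OH⁻] = 1.45, pH = 14 - pOH

pH = 12.55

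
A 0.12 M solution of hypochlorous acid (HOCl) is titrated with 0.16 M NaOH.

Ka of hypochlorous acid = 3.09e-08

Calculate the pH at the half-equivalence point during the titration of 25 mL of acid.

At half-equivalence [HA] = [A⁻], so Henderson-Hasselbalch gives pH = pKa = -log(3.09e-08) = 7.51.

pH = pKa = 7.51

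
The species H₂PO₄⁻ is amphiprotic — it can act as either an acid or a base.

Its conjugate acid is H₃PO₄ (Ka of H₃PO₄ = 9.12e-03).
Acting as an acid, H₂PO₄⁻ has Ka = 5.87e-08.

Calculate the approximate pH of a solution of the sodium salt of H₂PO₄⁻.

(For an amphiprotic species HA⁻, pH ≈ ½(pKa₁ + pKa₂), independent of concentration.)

pKa₁ = -log(9.12e-03) = 2.04; pKa₂ = -log(5.87e-08) = 7.23. For an amphiprotic species, pH ≈ ½(pKa₁ + pKa₂) = ½(2.04 + 7.23) = 4.64.

pH = 4.64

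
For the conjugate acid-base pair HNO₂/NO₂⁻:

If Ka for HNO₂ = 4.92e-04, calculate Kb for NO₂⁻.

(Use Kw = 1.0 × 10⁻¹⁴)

For a conjugate pair Ka × Kb = Kw, so Kb = Kw/Ka = 1.0 × 10⁻¹⁴ / 4.92e-04 = 2.03e-11.

K_b = 2.03e-11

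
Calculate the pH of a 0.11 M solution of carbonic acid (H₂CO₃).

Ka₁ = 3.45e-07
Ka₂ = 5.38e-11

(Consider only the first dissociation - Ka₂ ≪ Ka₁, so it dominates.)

First dissociation dominates. From Ka₁ = [H⁺][HA⁻]/[H₂A], x² + Ka₁·x − Ka₁·C = 0 with C = 0.11 M and Ka₁ = 3.45e-07. Solving: [H⁺] = (−Ka₁ + √(Ka₁² + 4·Ka₁·C)) / 2 = 1.9464e-04 M. pH = -log(1.9464e-04) = 3.71.

pH = 3.71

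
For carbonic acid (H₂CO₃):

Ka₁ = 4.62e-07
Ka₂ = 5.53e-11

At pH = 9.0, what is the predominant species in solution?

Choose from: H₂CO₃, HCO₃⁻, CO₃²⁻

pKa₁ = 6.34, pKa₂ = 10.26. For a polyprotic acid the predominant species crosses at each pKa: below pKa_n the protonated form dominates, above it the deprotonated form does. At pH = 9.0, the predominant species is HCO₃⁻.

HCO₃⁻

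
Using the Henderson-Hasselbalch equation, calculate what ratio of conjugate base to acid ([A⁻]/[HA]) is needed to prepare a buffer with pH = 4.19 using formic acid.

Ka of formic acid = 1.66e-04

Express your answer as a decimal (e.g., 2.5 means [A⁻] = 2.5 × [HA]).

pKa = -log(1.66e-04) = 3.7799. pH = pKa + log([A⁻]/[HA]), so log([A⁻]/[HA]) = pH − pKa = 4.19 − 3.7799 = 0.4101. [A⁻]/[HA] = 10^(0.4101) = 2.57

[A⁻]/[HA] = 2.57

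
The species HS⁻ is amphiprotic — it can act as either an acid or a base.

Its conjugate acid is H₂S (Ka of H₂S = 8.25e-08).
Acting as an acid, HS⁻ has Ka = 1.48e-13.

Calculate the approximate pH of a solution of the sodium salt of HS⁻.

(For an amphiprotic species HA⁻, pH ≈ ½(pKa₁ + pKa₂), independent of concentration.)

pKa₁ = -log(8.25e-08) = 7.08; pKa₂ = -log(1.48e-13) = 12.83. For an amphiprotic species, pH ≈ ½(pKa₁ + pKa₂) = ½(7.08 + 12.83) = 9.96.

pH = 9.96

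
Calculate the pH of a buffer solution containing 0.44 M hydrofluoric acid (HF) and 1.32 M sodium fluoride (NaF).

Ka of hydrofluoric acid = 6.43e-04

pKa = -log(6.43e-04) = 3.19. pH = pKa + log([A⁻]/[HA]) = 3.19 + log(1.32/0.44)

pH = 3.67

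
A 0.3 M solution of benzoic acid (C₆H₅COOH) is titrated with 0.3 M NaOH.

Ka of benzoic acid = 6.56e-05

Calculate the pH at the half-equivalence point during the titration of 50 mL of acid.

At half-equivalence [HA] = [A⁻], so Henderson-Hasselbalch gives pH = pKa = -log(6.56e-05) = 4.18.

pH = pKa = 4.18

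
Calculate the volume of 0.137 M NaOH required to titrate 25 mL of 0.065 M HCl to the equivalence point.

At equivalence: moles acid = moles base. moles HCl = 0.065 × 25/1000 = 0.001625 mol. V_base = moles / 0.137 × 1000 = 11.9 mL.

V_{base} = 11.9 mL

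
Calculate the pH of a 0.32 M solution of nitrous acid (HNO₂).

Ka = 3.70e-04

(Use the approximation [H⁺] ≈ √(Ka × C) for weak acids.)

[H⁺] = √(Ka × C) = √(3.70e-04 × 0.32) = 1.0881e-02. pH = -log(1.0881e-02)

pH = 1.96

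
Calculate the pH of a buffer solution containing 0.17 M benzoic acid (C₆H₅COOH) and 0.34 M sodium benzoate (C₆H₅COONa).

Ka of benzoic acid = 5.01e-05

pKa = -log(5.01e-05) = 4.30. pH = pKa + log([A⁻]/[HA]) = 4.30 + log(0.34/0.17)

pH = 4.60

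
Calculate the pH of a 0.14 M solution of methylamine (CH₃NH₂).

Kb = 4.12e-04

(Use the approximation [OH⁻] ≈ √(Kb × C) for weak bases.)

[OH⁻] = √(Kb × C) = √(4.12e-04 × 0.14) = 7.5947e-03. pOH = 2.12, pH = 14 - pOH

pH = 11.88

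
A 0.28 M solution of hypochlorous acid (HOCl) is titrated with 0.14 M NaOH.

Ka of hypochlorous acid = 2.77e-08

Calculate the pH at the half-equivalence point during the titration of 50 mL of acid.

At half-equivalence [HA] = [A⁻], so Henderson-Hasselbalch gives pH = pKa = -log(2.77e-08) = 7.56.

pH = pKa = 7.56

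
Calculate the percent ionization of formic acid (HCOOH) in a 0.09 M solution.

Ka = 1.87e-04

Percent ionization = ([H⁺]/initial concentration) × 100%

Using Ka equilibrium: x² + Ka×x - Ka×C = 0. Solving: [H⁺] = 4.0100e-03. Percent = (4.0100e-03/0.09) × 100

Percent ionization = 4.46%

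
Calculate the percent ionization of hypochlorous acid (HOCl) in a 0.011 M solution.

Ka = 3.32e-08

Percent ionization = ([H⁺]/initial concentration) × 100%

Using Ka equilibrium: x² + Ka×x - Ka×C = 0. Solving: [H⁺] = 1.9094e-05. Percent = (1.9094e-05/0.011) × 100

Percent ionization = 0.174%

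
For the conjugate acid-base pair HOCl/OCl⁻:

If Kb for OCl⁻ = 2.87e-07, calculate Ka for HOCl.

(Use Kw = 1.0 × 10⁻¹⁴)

For a conjugate pair Ka × Kb = Kw, so Ka = Kw/Kb = 1.0 × 10⁻¹⁴ / 2.87e-07 = 3.48e-08.

K_a = 3.48e-08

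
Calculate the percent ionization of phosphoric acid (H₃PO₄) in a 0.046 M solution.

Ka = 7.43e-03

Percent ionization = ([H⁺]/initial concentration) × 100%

Using Ka equilibrium: x² + Ka×x - Ka×C = 0. Solving: [H⁺] = 1.5142e-02. Percent = (1.5142e-02/0.046) × 100

Percent ionization = 32.9%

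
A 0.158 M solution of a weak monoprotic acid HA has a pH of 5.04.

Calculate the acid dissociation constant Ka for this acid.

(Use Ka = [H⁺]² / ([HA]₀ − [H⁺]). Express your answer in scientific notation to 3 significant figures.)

[H⁺] = 10^(−pH) = 10^(−5.04) = 9.120e-06 M. For HA ⇌ H⁺ + A⁻, Ka = [H⁺][A⁻]/[HA] = [H⁺]² / ([HA]₀ − [H⁺]) = (9.120e-06)² / (0.158 − 9.120e-06) = 5.26e-10.

K_a = 5.26e-10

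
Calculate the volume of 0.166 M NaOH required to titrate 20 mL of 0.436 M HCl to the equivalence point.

At equivalence: moles acid = moles base. moles HCl = 0.436 × 20/1000 = 0.00872 mol. V_base = moles / 0.166 × 1000 = 52.5 mL.

V_{base} = 52.5 mL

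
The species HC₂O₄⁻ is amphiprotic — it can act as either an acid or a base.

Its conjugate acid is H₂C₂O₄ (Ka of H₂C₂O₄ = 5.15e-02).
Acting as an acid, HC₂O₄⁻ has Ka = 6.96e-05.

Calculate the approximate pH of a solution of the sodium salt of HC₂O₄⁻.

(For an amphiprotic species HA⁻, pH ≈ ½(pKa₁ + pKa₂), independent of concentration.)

pKa₁ = -log(5.15e-02) = 1.29; pKa₂ = -log(6.96e-05) = 4.16. For an amphiprotic species, pH ≈ ½(pKa₁ + pKa₂) = ½(1.29 + 4.16) = 2.72.

pH = 2.72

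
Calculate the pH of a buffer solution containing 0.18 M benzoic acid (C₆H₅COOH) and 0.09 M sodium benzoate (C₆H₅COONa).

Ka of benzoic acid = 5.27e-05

pKa = -log(5.27e-05) = 4.28. pH = pKa + log([A⁻]/[HA]) = 4.28 + log(0.09/0.18)

pH = 3.98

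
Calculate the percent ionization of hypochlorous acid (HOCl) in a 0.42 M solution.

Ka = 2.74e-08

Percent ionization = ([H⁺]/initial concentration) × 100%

Using Ka equilibrium: x² + Ka×x - Ka×C = 0. Solving: [H⁺] = 1.0726e-04. Percent = (1.0726e-04/0.42) × 100

Percent ionization = 0.0255%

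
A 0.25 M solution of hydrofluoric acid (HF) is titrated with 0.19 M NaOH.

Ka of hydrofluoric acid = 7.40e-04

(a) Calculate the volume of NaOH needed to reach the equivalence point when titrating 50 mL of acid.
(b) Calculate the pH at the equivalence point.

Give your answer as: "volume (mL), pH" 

moles acid = 0.25 × 50/1000 = 0.0125 mol; V_base = moles/0.19 × 1000 = 65.8 mL. At equivalence only the conjugate base is present: [A⁻] = 0.0125/0.116 = 1.0795e-01 M. Kb = Kw/Ka = 1.35e-11; [OH⁻] = √(Kb × [A⁻]) = 1.2078e-06; pOH = 5.92; pH = 14 - pOH = 8.08.

V = 65.8 mL, pH = 8.08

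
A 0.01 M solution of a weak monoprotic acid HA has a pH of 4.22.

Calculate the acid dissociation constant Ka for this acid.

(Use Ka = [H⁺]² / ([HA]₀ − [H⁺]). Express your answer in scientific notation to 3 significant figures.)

[H⁺] = 10^(−pH) = 10^(−4.22) = 6.026e-05 M. For HA ⇌ H⁺ + A⁻, Ka = [H⁺][A⁻]/[HA] = [H⁺]² / ([HA]₀ − [H⁺]) = (6.026e-05)² / (0.01 − 6.026e-05) = 3.65e-07.

K_a = 3.65e-07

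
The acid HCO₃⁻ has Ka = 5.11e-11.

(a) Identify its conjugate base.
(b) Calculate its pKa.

(a) The conjugate base is formed by removing one H⁺ from HCO₃⁻, giving CO₃²⁻. (b) pKa = -log(Ka) = -log(5.11e-11) = 10.29.

Conjugate base: CO₃²⁻; pK_a = 10.29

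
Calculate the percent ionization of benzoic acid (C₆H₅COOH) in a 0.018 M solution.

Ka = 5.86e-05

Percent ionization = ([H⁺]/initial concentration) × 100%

Using Ka equilibrium: x² + Ka×x - Ka×C = 0. Solving: [H⁺] = 9.9815e-04. Percent = (9.9815e-04/0.018) × 100

Percent ionization = 5.55%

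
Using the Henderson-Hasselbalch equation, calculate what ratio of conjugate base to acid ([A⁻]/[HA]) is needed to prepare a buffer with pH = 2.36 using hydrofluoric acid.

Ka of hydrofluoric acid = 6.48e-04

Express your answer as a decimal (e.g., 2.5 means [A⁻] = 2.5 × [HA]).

pKa = -log(6.48e-04) = 3.1884. pH = pKa + log([A⁻]/[HA]), so log([A⁻]/[HA]) = pH − pKa = 2.36 − 3.1884 = -0.8284. [A⁻]/[HA] = 10^(-0.8284) = 0.148

[A⁻]/[HA] = 0.148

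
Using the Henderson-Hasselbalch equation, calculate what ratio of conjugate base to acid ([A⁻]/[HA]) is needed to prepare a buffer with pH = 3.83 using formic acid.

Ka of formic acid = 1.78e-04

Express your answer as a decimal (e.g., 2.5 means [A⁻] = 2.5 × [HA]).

pKa = -log(1.78e-04) = 3.7496. pH = pKa + log([A⁻]/[HA]), so log([A⁻]/[HA]) = pH − pKa = 3.83 − 3.7496 = 0.0804. [A⁻]/[HA] = 10^(0.0804) = 1.20

[A⁻]/[HA] = 1.20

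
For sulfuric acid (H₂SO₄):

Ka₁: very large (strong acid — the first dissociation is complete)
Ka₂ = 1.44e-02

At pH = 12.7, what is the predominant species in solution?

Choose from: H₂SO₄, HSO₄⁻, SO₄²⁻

The first dissociation is complete, so H₂SO₄ itself is never the predominant species in water; pKa₂ = -log(1.44e-02) = 1.84. For a polyprotic acid the predominant species crosses at each pKa: below pKa_n the protonated form dominates, above it the deprotonated form does. At pH = 12.7, the predominant species is SO₄²⁻.

SO₄²⁻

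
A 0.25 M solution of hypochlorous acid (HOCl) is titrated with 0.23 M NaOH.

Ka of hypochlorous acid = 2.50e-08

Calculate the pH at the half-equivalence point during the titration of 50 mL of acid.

At half-equivalence [HA] = [A⁻], so Henderson-Hasselbalch gives pH = pKa = -log(2.50e-08) = 7.60.

pH = pKa = 7.60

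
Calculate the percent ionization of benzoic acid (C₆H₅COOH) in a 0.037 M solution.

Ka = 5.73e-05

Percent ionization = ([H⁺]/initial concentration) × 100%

Using Ka equilibrium: x² + Ka×x - Ka×C = 0. Solving: [H⁺] = 1.4277e-03. Percent = (1.4277e-03/0.037) × 100

Percent ionization = 3.86%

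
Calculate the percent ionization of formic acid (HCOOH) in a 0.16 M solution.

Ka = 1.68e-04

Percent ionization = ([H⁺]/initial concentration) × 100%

Using Ka equilibrium: x² + Ka×x - Ka×C = 0. Solving: [H⁺] = 5.1013e-03. Percent = (5.1013e-03/0.16) × 100

Percent ionization = 3.19%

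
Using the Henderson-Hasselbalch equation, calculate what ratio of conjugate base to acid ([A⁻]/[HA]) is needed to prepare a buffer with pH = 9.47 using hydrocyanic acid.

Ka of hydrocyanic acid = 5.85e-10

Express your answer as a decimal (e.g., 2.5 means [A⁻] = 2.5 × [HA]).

pKa = -log(5.85e-10) = 9.2328. pH = pKa + log([A⁻]/[HA]), so log([A⁻]/[HA]) = pH − pKa = 9.47 − 9.2328 = 0.2372. [A⁻]/[HA] = 10^(0.2372) = 1.73

[A⁻]/[HA] = 1.73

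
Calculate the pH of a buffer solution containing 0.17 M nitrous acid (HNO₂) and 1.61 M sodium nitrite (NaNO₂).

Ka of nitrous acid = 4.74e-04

pKa = -log(4.74e-04) = 3.32. pH = pKa + log([A⁻]/[HA]) = 3.32 + log(1.61/0.17)

pH = 4.30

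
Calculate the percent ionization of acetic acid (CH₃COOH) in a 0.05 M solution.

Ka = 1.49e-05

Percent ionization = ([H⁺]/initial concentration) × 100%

Using Ka equilibrium: x² + Ka×x - Ka×C = 0. Solving: [H⁺] = 8.5572e-04. Percent = (8.5572e-04/0.05) × 100

Percent ionization = 1.71%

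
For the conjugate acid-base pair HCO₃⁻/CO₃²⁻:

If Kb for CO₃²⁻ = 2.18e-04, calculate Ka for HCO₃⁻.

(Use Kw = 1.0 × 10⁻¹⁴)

For a conjugate pair Ka × Kb = Kw, so Ka = Kw/Kb = 1.0 × 10⁻¹⁴ / 2.18e-04 = 4.59e-11.

K_a = 4.59e-11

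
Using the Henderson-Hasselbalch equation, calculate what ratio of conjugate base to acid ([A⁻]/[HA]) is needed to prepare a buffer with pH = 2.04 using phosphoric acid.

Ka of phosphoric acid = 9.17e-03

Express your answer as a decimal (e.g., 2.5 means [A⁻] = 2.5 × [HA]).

pKa = -log(9.17e-03) = 2.0376. pH = pKa + log([A⁻]/[HA]), so log([A⁻]/[HA]) = pH − pKa = 2.04 − 2.0376 = 0.0024. [A⁻]/[HA] = 10^(0.0024) = 1.01

[A⁻]/[HA] = 1.01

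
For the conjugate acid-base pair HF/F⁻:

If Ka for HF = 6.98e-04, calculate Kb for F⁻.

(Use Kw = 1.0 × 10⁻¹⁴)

For a conjugate pair Ka × Kb = Kw, so Kb = Kw/Ka = 1.0 × 10⁻¹⁴ / 6.98e-04 = 1.43e-11.

K_b = 1.43e-11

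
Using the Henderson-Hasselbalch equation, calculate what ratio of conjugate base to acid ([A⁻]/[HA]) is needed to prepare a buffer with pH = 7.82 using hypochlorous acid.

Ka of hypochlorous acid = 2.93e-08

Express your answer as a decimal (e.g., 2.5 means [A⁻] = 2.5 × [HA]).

pKa = -log(2.93e-08) = 7.5331. pH = pKa + log([A⁻]/[HA]), so log([A⁻]/[HA]) = pH − pKa = 7.82 − 7.5331 = 0.2869. [A⁻]/[HA] = 10^(0.2869) = 1.94

[A⁻]/[HA] = 1.94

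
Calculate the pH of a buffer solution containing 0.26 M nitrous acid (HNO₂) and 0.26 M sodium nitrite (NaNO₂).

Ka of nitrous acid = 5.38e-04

pKa = -log(5.38e-04) = 3.27. pH = pKa + log([A⁻]/[HA]) = 3.27 + log(0.26/0.26)

pH = 3.27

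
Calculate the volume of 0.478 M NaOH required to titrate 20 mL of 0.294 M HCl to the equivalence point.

At equivalence: moles acid = moles base. moles HCl = 0.294 × 20/1000 = 0.00588 mol. V_base = moles / 0.478 × 1000 = 12.3 mL.

V_{base} = 12.3 mL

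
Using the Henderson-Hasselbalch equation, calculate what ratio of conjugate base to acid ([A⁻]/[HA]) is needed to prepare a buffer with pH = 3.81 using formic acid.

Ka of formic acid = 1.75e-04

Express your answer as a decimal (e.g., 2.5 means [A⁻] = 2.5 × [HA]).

pKa = -log(1.75e-04) = 3.7570. pH = pKa + log([A⁻]/[HA]), so log([A⁻]/[HA]) = pH − pKa = 3.81 − 3.7570 = 0.0530. [A⁻]/[HA] = 10^(0.0530) = 1.13

[A⁻]/[HA] = 1.13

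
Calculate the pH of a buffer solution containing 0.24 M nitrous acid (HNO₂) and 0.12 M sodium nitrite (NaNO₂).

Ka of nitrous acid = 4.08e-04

pKa = -log(4.08e-04) = 3.39. pH = pKa + log([A⁻]/[HA]) = 3.39 + log(0.12/0.24)

pH = 3.09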